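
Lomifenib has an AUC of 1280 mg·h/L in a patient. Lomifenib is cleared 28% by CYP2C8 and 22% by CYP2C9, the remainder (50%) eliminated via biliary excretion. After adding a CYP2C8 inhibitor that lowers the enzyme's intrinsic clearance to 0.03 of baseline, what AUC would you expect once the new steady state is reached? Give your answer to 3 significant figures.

1.76 × 10³ mg·h/L

The CYP2C8 pathway (28% of clearance) is reduced to 0.03× activity: 0.28 × 0.03 = 0.0084.
CYP2C9 (22%) and the residual 50% are unaffected.
CL_new/CL_old = 0.0084 + 0.22 + 0.5 = 0.7284.
With dosing unchanged, AUC scales as 1/CL: 1280 / 0.7284 = 1.76 × 10³ mg·h/L.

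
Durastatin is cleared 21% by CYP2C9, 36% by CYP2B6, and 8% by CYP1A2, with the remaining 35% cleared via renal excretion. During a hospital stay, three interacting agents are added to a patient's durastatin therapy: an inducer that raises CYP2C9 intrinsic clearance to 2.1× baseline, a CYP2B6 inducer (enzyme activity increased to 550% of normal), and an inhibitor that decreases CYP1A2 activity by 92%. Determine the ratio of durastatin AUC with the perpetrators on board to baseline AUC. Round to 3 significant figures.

0.360

The CYP2C9 pathway (21% of clearance) rises to 2.1× activity: 0.21 × 2.1 = 0.441.
The CYP2B6 pathway (36% of clearance) increases to 5.5× activity: 0.36 × 5.5 = 1.98.
The CYP1A2 pathway (8% of clearance) drops to 0.08× activity: 0.08 × 0.08 = 0.0064.
Non-CYP routes (35%) are unchanged.
CL_new/CL_old = 0.441 + 1.98 + 0.0064 + 0.35 = 2.7774.
Net AUC ratio = 1 / 2.7774 = 0.360.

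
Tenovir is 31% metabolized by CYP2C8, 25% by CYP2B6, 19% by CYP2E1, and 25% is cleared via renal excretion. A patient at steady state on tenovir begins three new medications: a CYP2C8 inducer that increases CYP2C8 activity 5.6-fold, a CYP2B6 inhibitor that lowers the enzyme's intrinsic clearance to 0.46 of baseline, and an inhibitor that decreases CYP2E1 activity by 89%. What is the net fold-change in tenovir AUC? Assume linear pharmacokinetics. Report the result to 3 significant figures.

The CYP2C8 pathway (31% of clearance) rises to 5.6× activity: 0.31 × 5.6 = 1.736.
The CYP2B6 pathway (25% of clearance) drops to 0.46× activity: 0.25 × 0.46 = 0.115.
The CYP2E1 pathway (19% of clearance) falls to 0.11× activity: 0.19 × 0.11 = 0.0209.
The remaining 25% of clearance is unaffected.
CL_new/CL_old = 1.736 + 0.115 + 0.0209 + 0.25 = 2.1219.
AUC ∝ 1/CL: fold-change = 1 / 2.1219 = 0.471.

0.471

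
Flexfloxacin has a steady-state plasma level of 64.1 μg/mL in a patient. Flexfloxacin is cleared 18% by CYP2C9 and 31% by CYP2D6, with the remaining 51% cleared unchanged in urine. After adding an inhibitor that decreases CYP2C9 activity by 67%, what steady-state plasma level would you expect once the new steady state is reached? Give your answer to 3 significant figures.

72.9 μg/mL

CYP2C9: 0.18 × 0.33 = 0.0594
CYP2D6: 0.31 (unchanged)
Other: 0.51 (unchanged)
New clearance relative to baseline: 0.0594 + 0.31 + 0.51 = 0.8794.
Steady-state plasma level ∝ 1/CL, so new value = 64.1 / 0.8794 = 72.9 μg/mL.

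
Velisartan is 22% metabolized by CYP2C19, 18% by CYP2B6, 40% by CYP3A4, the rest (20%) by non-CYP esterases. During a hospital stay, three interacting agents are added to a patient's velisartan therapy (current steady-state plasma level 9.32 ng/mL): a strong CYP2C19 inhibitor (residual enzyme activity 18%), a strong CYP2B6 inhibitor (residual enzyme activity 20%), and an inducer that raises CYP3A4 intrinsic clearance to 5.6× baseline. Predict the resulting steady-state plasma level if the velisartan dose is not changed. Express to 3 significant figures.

3.70 ng/mL

The CYP2C19 pathway (22% of clearance) drops to 0.18× activity: 0.22 × 0.18 = 0.0396.
The CYP2B6 pathway (18% of clearance) falls to 0.2× activity: 0.18 × 0.2 = 0.036.
The CYP3A4 pathway (40% of clearance) increases to 5.6× activity: 0.4 × 5.6 = 2.24.
The remaining 20% of clearance is unaffected.
Relative clearance = 0.0396 + 0.036 + 2.24 + 0.2 = 2.5156.
Steady-state plasma level ∝ 1/CL: new value = 9.32 / 2.5156 = 3.70 ng/mL.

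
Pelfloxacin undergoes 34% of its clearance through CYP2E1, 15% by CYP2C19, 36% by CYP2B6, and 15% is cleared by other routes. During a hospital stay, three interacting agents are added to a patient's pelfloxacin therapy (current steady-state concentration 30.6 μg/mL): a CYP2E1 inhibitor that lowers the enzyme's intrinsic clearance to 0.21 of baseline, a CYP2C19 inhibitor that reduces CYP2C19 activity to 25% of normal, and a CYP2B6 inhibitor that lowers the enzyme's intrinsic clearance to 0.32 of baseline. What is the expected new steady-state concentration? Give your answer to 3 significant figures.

The CYP2E1 pathway (34% of clearance) falls to 0.21× activity: 0.34 × 0.21 = 0.0714.
The CYP2C19 pathway (15% of clearance) drops to 0.25× activity: 0.15 × 0.25 = 0.0375.
The CYP2B6 pathway (36% of clearance) is reduced to 0.32× activity: 0.36 × 0.32 = 0.1152.
Non-CYP routes (15%) are unchanged.
Relative clearance = 0.0714 + 0.0375 + 0.1152 + 0.15 = 0.3741.
Steady-state concentration ∝ 1/CL: new value = 30.6 / 0.3741 = 81.8 μg/mL.

81.8 μg/mL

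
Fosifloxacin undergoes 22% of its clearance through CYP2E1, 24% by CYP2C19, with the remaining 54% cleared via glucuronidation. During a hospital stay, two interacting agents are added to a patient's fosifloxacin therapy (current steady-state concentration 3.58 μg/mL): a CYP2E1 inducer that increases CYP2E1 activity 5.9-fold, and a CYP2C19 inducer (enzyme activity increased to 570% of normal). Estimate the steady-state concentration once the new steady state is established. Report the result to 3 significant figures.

1.12 μg/mL

The CYP2E1 pathway (22% of clearance) is boosted to 5.9× activity: 0.22 × 5.9 = 1.298.
The CYP2C19 pathway (24% of clearance) is boosted to 5.7× activity: 0.24 × 5.7 = 1.368.
Non-CYP routes (54%) are unchanged.
Relative clearance = 1.298 + 1.368 + 0.54 = 3.206.
Steady-state concentration ∝ 1/CL: new value = 3.58 / 3.206 = 1.12 μg/mL.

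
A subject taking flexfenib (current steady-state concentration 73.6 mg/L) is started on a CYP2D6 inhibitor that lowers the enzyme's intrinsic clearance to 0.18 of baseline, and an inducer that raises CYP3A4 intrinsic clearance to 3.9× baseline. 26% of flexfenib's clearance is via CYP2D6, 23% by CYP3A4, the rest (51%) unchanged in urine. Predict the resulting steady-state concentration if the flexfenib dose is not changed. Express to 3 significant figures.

50.6 mg/L

The CYP2D6 pathway (26% of clearance) drops to 0.18× activity: 0.26 × 0.18 = 0.0468.
The CYP3A4 pathway (23% of clearance) rises to 3.9× activity: 0.23 × 3.9 = 0.897.
Non-CYP routes (51%) are unchanged.
CL_new/CL_old = 0.0468 + 0.897 + 0.51 = 1.4538.
Steady-state concentration ∝ 1/CL: new value = 73.6 / 1.4538 = 50.6 mg/L.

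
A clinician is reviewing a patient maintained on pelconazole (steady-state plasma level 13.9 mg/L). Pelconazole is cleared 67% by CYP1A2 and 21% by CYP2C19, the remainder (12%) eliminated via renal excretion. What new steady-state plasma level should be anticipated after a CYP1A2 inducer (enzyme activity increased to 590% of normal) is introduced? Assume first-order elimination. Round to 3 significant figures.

3.25 mg/L

The CYP1A2 pathway (67% of clearance) rises to 5.9× activity: 0.67 × 5.9 = 3.953.
CYP2C19 (21%) and the residual 12% are unaffected.
CL_new/CL_old = 3.953 + 0.21 + 0.12 = 4.283.
With dosing unchanged, steady-state plasma level scales as 1/CL: 13.9 / 4.283 = 3.25 mg/L.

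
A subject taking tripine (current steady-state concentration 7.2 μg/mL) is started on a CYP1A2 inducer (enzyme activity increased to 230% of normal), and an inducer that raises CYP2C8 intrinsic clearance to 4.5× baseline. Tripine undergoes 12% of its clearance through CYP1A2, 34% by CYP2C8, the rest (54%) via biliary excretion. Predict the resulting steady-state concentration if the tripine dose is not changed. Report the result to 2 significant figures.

3.1 μg/mL

The CYP1A2 pathway (12% of clearance) increases to 2.3× activity: 0.12 × 2.3 = 0.276.
The CYP2C8 pathway (34% of clearance) rises to 4.5× activity: 0.34 × 4.5 = 1.53.
The remaining 54% of clearance is unaffected.
Relative clearance = 0.276 + 1.53 + 0.54 = 2.346.
New steady-state concentration = 7.2 / 2.346 = 3.1 μg/mL (concentration scales inversely with clearance).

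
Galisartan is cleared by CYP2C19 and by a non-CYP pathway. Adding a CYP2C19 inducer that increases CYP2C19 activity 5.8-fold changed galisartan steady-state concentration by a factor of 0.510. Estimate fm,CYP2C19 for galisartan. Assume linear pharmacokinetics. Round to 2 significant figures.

0.20

Call the CYP2C19 fraction fm. After the interaction, CL_new/CL_old = fm × 5.8 + (1 − fm).
Steady-state concentration ratio = 1 / (new CL fraction), so new CL fraction = 1 / 0.510 = 1.961.
fm × 5.8 + 1 − fm = 1.961  ⇒  fm × (5.8 − 1) = 0.9608  ⇒  fm = 0.20.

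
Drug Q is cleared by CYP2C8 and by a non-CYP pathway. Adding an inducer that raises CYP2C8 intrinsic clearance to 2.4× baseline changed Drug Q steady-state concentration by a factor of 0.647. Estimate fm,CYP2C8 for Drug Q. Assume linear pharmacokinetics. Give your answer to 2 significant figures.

0.39

CL'/CL = 1 / 0.647 = 1.546
2.4·fm + (1 − fm) = 1.546
fm = (1.546 − 1) / (2.4 − 1) = 0.39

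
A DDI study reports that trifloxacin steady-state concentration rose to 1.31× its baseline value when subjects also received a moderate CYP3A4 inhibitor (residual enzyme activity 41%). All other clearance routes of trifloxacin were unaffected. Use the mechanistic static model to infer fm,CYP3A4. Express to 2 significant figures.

0.40

Let x = fm,CYP3A4. Because steady-state concentration ∝ 1/CL, relative clearance fell to 1/1.31 = 0.7634.
Setting x·0.41 + (1 − x) = 0.7634 and solving: x = (0.7634 − 1)/(0.41 − 1) = 0.40.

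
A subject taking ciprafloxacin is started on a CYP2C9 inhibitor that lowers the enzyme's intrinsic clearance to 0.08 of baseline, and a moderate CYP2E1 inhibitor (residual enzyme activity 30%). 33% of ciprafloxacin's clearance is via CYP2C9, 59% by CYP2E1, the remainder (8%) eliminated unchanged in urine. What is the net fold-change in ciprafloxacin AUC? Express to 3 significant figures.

3.53

The CYP2C9 pathway (33% of clearance) drops to 0.08× activity: 0.33 × 0.08 = 0.0264.
The CYP2E1 pathway (59% of clearance) drops to 0.3× activity: 0.59 × 0.3 = 0.177.
Non-CYP routes (8%) are unchanged.
CL_new/CL_old = 0.0264 + 0.177 + 0.08 = 0.2834.
Net AUC ratio = 1 / 0.2834 = 3.53.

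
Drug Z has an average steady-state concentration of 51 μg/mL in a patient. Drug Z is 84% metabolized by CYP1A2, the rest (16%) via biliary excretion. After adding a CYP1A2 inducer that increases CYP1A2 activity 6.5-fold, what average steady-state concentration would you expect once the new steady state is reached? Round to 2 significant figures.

9.1 μg/mL

CYP1A2: 0.84 × 6.5 = 5.46
Other: 0.16 (unchanged)
Relative clearance = 5.46 + 0.16 = 5.62.
With dosing unchanged, average steady-state concentration scales as 1/CL: 51 / 5.62 = 9.1 μg/mL.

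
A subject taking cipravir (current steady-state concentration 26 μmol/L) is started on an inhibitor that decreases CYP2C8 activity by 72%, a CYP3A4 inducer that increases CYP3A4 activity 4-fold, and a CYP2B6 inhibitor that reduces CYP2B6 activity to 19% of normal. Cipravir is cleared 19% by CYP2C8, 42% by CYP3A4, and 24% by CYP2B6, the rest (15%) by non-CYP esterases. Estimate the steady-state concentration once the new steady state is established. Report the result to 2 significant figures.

CYP2C8: 0.19 × 0.28 = 0.0532
CYP3A4: 0.42 × 4 = 1.68
CYP2B6: 0.24 × 0.19 = 0.0456
Other: 0.15 (unchanged)
CL_new/CL_old = 0.0532 + 1.68 + 0.0456 + 0.15 = 1.9288.
Dividing the baseline by the relative clearance: 26 / 1.9288 = 13 μmol/L.

13 μmol/L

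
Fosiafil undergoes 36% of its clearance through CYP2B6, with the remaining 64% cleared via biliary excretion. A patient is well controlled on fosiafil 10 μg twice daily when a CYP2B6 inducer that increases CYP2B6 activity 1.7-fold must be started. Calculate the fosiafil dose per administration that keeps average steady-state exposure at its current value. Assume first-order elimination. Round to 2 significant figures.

The CYP2B6 pathway (36% of clearance) is boosted to 1.7× activity: 0.36 × 1.7 = 0.612.
Non-CYP routes (64%) are unchanged.
CL_new/CL_old = 0.612 + 0.64 = 1.252.
Exposure is unchanged when dose changes in proportion to clearance. New dose = 10 μg × 1.252 = 13 μg.

13 μg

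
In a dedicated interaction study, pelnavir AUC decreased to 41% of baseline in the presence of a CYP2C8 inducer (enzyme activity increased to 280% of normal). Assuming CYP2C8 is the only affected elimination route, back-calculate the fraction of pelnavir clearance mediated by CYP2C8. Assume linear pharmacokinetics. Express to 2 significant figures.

0.80

CL'/CL = 1 / 0.410 = 2.439
2.8·fm + (1 − fm) = 2.439
fm = (2.439 − 1) / (2.8 − 1) = 0.80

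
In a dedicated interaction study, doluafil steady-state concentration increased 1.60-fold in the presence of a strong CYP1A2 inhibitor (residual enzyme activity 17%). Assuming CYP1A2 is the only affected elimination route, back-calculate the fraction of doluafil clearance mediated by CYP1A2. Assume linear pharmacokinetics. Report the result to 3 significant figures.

CL'/CL = 1 / 1.60 = 0.625
0.17·fm + (1 − fm) = 0.625
fm = (0.625 − 1) / (0.17 − 1) = 0.452

0.452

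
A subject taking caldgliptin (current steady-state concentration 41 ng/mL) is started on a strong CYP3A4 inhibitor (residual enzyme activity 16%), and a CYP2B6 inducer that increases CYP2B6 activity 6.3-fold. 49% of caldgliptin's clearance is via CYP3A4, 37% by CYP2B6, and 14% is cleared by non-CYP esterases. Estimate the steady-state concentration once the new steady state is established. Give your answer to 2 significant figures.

The CYP3A4 pathway (49% of clearance) falls to 0.16× activity: 0.49 × 0.16 = 0.0784.
The CYP2B6 pathway (37% of clearance) is boosted to 6.3× activity: 0.37 × 6.3 = 2.331.
The remaining 14% of clearance is unaffected.
New clearance relative to baseline: 0.0784 + 2.331 + 0.14 = 2.5494.
New steady-state concentration = 41 / 2.5494 = 16 ng/mL (concentration scales inversely with clearance).

16 ng/mL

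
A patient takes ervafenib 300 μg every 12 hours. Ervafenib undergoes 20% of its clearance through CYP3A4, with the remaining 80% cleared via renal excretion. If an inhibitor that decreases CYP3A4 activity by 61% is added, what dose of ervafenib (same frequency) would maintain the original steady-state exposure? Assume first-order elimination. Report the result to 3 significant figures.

The CYP3A4 pathway (20% of clearance) is reduced to 0.39× activity: 0.2 × 0.39 = 0.078.
Non-CYP routes (80%) are unchanged.
Relative clearance = 0.078 + 0.8 = 0.878.
Exposure is unchanged when dose changes in proportion to clearance. New dose = 300 μg × 0.878 = 263 μg.

263 μg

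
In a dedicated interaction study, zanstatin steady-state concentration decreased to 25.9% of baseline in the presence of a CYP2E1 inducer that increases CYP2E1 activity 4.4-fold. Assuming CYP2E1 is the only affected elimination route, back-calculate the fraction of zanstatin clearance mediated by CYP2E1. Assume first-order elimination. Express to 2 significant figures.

0.84

Write x for the fraction cleared via CYP2E1. The observed steady-state concentration change means clearance rose to 1/0.259 = 3.861 of baseline.
Setting x·4.4 + (1 − x) = 3.861 and solving: x = (3.861 − 1)/(4.4 − 1) = 0.84.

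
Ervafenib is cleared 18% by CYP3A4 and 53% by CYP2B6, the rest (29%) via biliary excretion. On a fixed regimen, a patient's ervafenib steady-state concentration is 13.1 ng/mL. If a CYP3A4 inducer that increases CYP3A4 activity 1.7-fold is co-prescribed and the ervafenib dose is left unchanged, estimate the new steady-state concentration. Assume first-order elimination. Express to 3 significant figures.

The CYP3A4 pathway (18% of clearance) increases to 1.7× activity: 0.18 × 1.7 = 0.306.
CYP2B6 (53%) and the residual 29% are unaffected.
CL_new/CL_old = 0.306 + 0.53 + 0.29 = 1.126.
Steady-state concentration ∝ 1/CL, so new value = 13.1 / 1.126 = 11.6 ng/mL.

11.6 ng/mL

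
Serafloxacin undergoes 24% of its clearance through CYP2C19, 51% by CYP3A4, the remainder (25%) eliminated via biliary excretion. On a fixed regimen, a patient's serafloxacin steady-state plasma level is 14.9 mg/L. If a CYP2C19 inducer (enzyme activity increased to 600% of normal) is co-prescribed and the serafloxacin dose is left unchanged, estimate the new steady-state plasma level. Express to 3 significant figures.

CYP2C19: 0.24 × 6 = 1.44
CYP3A4: 0.51 (unchanged)
Other: 0.25 (unchanged)
New clearance relative to baseline: 1.44 + 0.51 + 0.25 = 2.2.
Steady-state plasma level ∝ 1/CL, so new value = 14.9 / 2.2 = 6.77 mg/L.

6.77 mg/L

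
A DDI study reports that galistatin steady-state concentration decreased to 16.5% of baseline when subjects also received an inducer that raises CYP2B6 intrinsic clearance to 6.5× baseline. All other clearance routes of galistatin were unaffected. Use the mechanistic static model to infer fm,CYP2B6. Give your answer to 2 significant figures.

0.92

Write x for the fraction cleared via CYP2B6. The observed steady-state concentration change means clearance rose to 1/0.165 = 6.061 of baseline.
Only the CYP2B6 route changed, so 6.061 = x·6.5 + (1 − x), giving x = 0.92.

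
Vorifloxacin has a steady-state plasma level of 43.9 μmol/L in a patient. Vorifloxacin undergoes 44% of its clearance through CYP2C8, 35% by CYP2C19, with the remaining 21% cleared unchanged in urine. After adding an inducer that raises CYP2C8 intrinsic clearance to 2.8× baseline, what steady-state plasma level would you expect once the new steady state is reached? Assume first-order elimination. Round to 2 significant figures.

24 μmol/L

CYP2C8: 0.44 × 2.8 = 1.232
CYP2C19: 0.35 (unchanged)
Other: 0.21 (unchanged)
New clearance relative to baseline: 1.232 + 0.35 + 0.21 = 1.792.
New steady-state plasma level = baseline ÷ relative clearance = 43.9 / 1.792 = 24 μmol/L.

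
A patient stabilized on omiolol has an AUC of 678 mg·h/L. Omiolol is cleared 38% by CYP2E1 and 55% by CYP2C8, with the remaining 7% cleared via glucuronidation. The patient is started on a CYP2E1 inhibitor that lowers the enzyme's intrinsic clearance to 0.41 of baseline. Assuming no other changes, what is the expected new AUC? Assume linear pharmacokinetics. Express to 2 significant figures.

CYP2E1: 0.38 × 0.41 = 0.1558
CYP2C8: 0.55 (unchanged)
Other: 0.07 (unchanged)
New clearance relative to baseline: 0.1558 + 0.55 + 0.07 = 0.7758.
AUC ∝ 1/CL, so new value = 678 / 0.7758 = 8.7 × 10² mg·h/L.

8.7 × 10² mg·h/L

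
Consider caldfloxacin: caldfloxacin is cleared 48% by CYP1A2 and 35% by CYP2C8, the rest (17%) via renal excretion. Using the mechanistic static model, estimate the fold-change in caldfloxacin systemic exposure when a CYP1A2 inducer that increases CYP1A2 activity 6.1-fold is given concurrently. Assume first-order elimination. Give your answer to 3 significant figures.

0.290

The CYP1A2 pathway (48% of clearance) increases to 6.1× activity: 0.48 × 6.1 = 2.928.
CYP2C8 (35%) and the residual 17% are unaffected.
New clearance relative to baseline: 2.928 + 0.35 + 0.17 = 3.448.
Since systemic exposure ∝ 1/CL, the ratio is 1 / 3.448 = 0.290.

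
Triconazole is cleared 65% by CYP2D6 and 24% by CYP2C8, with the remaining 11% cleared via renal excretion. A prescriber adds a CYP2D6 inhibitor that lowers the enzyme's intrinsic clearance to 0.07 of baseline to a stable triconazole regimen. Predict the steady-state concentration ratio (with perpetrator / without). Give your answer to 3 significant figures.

The CYP2D6 pathway (65% of clearance) falls to 0.07× activity: 0.65 × 0.07 = 0.0455.
CYP2C8 (24%) and the residual 11% are unaffected.
New clearance relative to baseline: 0.0455 + 0.24 + 0.11 = 0.3955.
Steady-state concentration is inversely proportional to clearance, so the fold-change is 1 / 0.3955 = 2.53.

2.53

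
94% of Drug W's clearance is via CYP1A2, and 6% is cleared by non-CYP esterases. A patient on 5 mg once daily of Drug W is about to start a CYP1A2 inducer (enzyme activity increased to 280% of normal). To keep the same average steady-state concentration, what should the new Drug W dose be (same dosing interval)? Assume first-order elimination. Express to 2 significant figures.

13 mg

CYP1A2: 0.94 × 2.8 = 2.632
Other: 0.06 (unchanged)
CL_new/CL_old = 2.632 + 0.06 = 2.692.
Css,avg = (dose rate)/CL, so holding Css fixed requires dose ∝ CL: 5 × 2.692 = 13 mg.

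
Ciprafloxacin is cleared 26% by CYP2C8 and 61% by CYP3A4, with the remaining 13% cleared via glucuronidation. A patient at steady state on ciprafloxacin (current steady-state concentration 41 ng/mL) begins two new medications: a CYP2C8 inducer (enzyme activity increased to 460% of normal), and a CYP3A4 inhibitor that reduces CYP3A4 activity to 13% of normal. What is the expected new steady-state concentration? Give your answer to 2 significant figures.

The CYP2C8 pathway (26% of clearance) increases to 4.6× activity: 0.26 × 4.6 = 1.196.
The CYP3A4 pathway (61% of clearance) falls to 0.13× activity: 0.61 × 0.13 = 0.0793.
The remaining 13% of clearance is unaffected.
CL_new/CL_old = 1.196 + 0.0793 + 0.13 = 1.4053.
New steady-state concentration = 41 / 1.4053 = 29 ng/mL (concentration scales inversely with clearance).

29 ng/mL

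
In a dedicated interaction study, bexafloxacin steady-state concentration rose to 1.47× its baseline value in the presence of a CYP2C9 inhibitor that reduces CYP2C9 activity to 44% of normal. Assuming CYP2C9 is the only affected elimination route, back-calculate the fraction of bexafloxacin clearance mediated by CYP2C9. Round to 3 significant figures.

Let x = fm,CYP2C9. Because steady-state concentration ∝ 1/CL, relative clearance fell to 1/1.47 = 0.6803.
Only the CYP2C9 route changed, so 0.6803 = x·0.44 + (1 − x), giving x = 0.571.

0.571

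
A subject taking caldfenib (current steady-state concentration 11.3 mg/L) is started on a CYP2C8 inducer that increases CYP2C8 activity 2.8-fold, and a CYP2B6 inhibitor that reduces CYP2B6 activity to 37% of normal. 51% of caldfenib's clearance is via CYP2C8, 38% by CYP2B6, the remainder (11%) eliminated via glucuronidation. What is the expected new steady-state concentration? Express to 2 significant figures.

6.7 mg/L

The CYP2C8 pathway (51% of clearance) increases to 2.8× activity: 0.51 × 2.8 = 1.428.
The CYP2B6 pathway (38% of clearance) drops to 0.37× activity: 0.38 × 0.37 = 0.1406.
The remaining 11% of clearance is unaffected.
CL_new/CL_old = 1.428 + 0.1406 + 0.11 = 1.6786.
Dividing the baseline by the relative clearance: 11.3 / 1.6786 = 6.7 mg/L.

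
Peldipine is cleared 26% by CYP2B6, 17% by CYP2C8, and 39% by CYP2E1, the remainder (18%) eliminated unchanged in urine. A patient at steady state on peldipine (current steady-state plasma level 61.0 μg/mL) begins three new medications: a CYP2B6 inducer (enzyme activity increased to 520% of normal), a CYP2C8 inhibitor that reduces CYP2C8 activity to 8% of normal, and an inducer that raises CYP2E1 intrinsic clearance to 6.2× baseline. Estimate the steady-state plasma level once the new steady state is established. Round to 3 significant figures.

15.4 μg/mL

The CYP2B6 pathway (26% of clearance) increases to 5.2× activity: 0.26 × 5.2 = 1.352.
The CYP2C8 pathway (17% of clearance) drops to 0.08× activity: 0.17 × 0.08 = 0.0136.
The CYP2E1 pathway (39% of clearance) increases to 6.2× activity: 0.39 × 6.2 = 2.418.
The remaining 18% of clearance is unaffected.
CL_new/CL_old = 1.352 + 0.0136 + 2.418 + 0.18 = 3.9636.
New steady-state plasma level = 61.0 / 3.9636 = 15.4 μg/mL (concentration scales inversely with clearance).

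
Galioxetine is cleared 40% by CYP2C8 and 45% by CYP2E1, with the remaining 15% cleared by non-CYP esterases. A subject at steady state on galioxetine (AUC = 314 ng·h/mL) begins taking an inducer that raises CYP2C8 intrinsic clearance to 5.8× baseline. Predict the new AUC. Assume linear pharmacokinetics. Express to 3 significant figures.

108 ng·h/mL

The CYP2C8 pathway (40% of clearance) increases to 5.8× activity: 0.4 × 5.8 = 2.32.
CYP2E1 (45%) and the residual 15% are unaffected.
CL_new/CL_old = 2.32 + 0.45 + 0.15 = 2.92.
New AUC = baseline ÷ relative clearance = 314 / 2.92 = 108 ng·h/mL.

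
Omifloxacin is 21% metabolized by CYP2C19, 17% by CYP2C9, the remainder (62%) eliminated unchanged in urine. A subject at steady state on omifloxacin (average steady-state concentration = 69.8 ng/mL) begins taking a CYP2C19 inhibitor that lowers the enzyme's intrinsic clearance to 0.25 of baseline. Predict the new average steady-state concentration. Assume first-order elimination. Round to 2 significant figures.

The CYP2C19 pathway (21% of clearance) falls to 0.25× activity: 0.21 × 0.25 = 0.0525.
CYP2C9 (17%) and the residual 62% are unaffected.
CL_new/CL_old = 0.0525 + 0.17 + 0.62 = 0.8425.
Average steady-state concentration ∝ 1/CL, so new value = 69.8 / 0.8425 = 83 ng/mL.

83 ng/mL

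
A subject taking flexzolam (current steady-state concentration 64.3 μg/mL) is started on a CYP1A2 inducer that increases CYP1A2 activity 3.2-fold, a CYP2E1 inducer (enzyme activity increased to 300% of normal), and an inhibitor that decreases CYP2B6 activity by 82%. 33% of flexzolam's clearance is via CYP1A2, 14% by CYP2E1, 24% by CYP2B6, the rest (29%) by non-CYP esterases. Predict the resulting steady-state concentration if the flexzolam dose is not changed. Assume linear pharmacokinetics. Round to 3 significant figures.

35.5 μg/mL

The CYP1A2 pathway (33% of clearance) increases to 3.2× activity: 0.33 × 3.2 = 1.056.
The CYP2E1 pathway (14% of clearance) increases to 3× activity: 0.14 × 3 = 0.42.
The CYP2B6 pathway (24% of clearance) falls to 0.18× activity: 0.24 × 0.18 = 0.0432.
The remaining 29% of clearance is unaffected.
New clearance relative to baseline: 1.056 + 0.42 + 0.0432 + 0.29 = 1.8092.
New steady-state concentration = 64.3 / 1.8092 = 35.5 μg/mL (concentration scales inversely with clearance).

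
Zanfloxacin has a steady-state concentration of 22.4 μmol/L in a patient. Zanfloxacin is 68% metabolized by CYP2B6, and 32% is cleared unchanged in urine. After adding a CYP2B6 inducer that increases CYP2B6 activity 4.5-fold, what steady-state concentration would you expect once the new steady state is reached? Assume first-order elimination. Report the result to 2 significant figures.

6.6 μmol/L

CYP2B6: 0.68 × 4.5 = 3.06
Other: 0.32 (unchanged)
New clearance relative to baseline: 3.06 + 0.32 = 3.38.
New steady-state concentration = baseline ÷ relative clearance = 22.4 / 3.38 = 6.6 μmol/L.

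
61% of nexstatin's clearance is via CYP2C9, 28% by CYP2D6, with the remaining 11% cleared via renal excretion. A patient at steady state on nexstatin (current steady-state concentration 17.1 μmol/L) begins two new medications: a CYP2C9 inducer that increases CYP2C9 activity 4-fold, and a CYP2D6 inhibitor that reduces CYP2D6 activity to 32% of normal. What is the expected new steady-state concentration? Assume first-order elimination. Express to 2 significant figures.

6.5 μmol/L

CYP2C9: 0.61 × 4 = 2.44
CYP2D6: 0.28 × 0.32 = 0.0896
Other: 0.11 (unchanged)
New clearance relative to baseline: 2.44 + 0.0896 + 0.11 = 2.6396.
Dividing the baseline by the relative clearance: 17.1 / 2.6396 = 6.5 μmol/L.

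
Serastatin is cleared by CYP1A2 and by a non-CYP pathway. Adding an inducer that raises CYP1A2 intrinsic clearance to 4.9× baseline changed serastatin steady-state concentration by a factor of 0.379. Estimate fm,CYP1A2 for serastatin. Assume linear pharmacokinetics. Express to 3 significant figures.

0.420

Let fm be the CYP1A2 fraction. New clearance relative to baseline = fm × 4.9 + (1 − fm).
Steady-state concentration ratio = 1 / (new CL fraction), so new CL fraction = 1 / 0.379 = 2.639.
fm × 4.9 + 1 − fm = 2.639  ⇒  fm × (4.9 − 1) = 1.639  ⇒  fm = 0.420.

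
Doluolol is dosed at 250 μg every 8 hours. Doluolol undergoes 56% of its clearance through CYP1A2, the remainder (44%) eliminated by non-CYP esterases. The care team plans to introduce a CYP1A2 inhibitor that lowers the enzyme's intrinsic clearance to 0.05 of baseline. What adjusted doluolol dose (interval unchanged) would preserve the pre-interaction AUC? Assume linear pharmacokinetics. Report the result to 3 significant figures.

117 μg

CYP1A2: 0.56 × 0.05 = 0.028
Other: 0.44 (unchanged)
CL_new/CL_old = 0.028 + 0.44 = 0.468.
To maintain the same steady-state level, dose must scale with clearance: new dose = 250 × 0.468 = 117 μg.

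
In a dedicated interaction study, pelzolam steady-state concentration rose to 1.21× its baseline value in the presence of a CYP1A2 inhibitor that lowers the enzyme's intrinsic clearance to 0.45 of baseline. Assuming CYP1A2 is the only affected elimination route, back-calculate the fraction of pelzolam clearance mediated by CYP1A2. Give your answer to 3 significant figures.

0.316

Let x = fm,CYP1A2. Because steady-state concentration ∝ 1/CL, relative clearance fell to 1/1.21 = 0.8264.
Setting x·0.45 + (1 − x) = 0.8264 and solving: x = (0.8264 − 1)/(0.45 − 1) = 0.316.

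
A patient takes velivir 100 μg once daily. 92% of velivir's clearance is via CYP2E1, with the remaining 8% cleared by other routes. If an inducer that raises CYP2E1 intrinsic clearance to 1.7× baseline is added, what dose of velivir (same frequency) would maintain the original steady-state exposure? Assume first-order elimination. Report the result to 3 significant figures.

The CYP2E1 pathway (92% of clearance) rises to 1.7× activity: 0.92 × 1.7 = 1.564.
Non-CYP routes (8%) are unchanged.
New clearance relative to baseline: 1.564 + 0.08 = 1.644.
Css,avg = (dose rate)/CL, so holding Css fixed requires dose ∝ CL: 100 × 1.644 = 164 μg.

164 μg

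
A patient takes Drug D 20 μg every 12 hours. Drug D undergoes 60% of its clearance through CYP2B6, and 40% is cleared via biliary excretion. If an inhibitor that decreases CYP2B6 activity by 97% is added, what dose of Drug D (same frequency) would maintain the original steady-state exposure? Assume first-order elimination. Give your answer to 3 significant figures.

8.36 μg

The CYP2B6 pathway (60% of clearance) drops to 0.03× activity: 0.6 × 0.03 = 0.018.
Non-CYP routes (40%) are unchanged.
Relative clearance = 0.018 + 0.4 = 0.418.
To maintain the same steady-state level, dose must scale with clearance: new dose = 20 × 0.418 = 8.36 μg.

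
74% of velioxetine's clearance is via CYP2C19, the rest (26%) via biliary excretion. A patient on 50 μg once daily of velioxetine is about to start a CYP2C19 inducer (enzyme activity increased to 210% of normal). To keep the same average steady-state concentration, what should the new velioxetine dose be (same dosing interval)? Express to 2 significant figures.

91 μg

The CYP2C19 pathway (74% of clearance) is boosted to 2.1× activity: 0.74 × 2.1 = 1.554.
Non-CYP routes (26%) are unchanged.
New clearance relative to baseline: 1.554 + 0.26 = 1.814.
To maintain the same steady-state level, dose must scale with clearance: new dose = 50 × 1.814 = 91 μg.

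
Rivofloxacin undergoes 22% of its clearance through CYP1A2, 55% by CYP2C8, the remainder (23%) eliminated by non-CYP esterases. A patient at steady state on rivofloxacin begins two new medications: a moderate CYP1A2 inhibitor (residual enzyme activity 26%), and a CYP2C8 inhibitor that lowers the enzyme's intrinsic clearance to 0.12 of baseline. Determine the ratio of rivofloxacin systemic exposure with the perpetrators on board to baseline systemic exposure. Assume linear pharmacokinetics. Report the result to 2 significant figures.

2.8

The CYP1A2 pathway (22% of clearance) drops to 0.26× activity: 0.22 × 0.26 = 0.0572.
The CYP2C8 pathway (55% of clearance) is reduced to 0.12× activity: 0.55 × 0.12 = 0.066.
The remaining 23% of clearance is unaffected.
Relative clearance = 0.0572 + 0.066 + 0.23 = 0.3532.
Systemic exposure ∝ 1/CL: fold-change = 1 / 0.3532 = 2.8.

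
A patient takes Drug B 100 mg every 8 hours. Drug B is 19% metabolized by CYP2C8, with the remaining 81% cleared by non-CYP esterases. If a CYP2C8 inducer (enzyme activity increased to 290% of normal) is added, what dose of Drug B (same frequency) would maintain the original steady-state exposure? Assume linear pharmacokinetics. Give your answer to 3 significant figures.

136 mg

The CYP2C8 pathway (19% of clearance) rises to 2.9× activity: 0.19 × 2.9 = 0.551.
Non-CYP routes (81%) are unchanged.
CL_new/CL_old = 0.551 + 0.81 = 1.361.
Css,avg = (dose rate)/CL, so holding Css fixed requires dose ∝ CL: 100 × 1.361 = 136 mg.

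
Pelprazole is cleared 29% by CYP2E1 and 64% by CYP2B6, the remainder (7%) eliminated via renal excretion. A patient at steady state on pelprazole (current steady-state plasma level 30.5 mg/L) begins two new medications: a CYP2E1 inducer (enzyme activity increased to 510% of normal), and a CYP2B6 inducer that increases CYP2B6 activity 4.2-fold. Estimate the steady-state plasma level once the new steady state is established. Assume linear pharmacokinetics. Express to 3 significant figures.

7.20 mg/L

The CYP2E1 pathway (29% of clearance) rises to 5.1× activity: 0.29 × 5.1 = 1.479.
The CYP2B6 pathway (64% of clearance) rises to 4.2× activity: 0.64 × 4.2 = 2.688.
Non-CYP routes (7%) are unchanged.
Relative clearance = 1.479 + 2.688 + 0.07 = 4.237.
New steady-state plasma level = 30.5 / 4.237 = 7.20 mg/L (concentration scales inversely with clearance).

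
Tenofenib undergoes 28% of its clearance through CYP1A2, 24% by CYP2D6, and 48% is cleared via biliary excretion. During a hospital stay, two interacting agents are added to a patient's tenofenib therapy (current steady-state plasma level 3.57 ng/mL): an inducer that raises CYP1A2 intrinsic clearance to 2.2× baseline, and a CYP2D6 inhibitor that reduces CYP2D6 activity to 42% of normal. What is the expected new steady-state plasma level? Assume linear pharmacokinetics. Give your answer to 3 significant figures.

2.98 ng/mL

The CYP1A2 pathway (28% of clearance) rises to 2.2× activity: 0.28 × 2.2 = 0.616.
The CYP2D6 pathway (24% of clearance) drops to 0.42× activity: 0.24 × 0.42 = 0.1008.
The remaining 48% of clearance is unaffected.
Relative clearance = 0.616 + 0.1008 + 0.48 = 1.1968.
New steady-state plasma level = 3.57 / 1.1968 = 2.98 ng/mL (concentration scales inversely with clearance).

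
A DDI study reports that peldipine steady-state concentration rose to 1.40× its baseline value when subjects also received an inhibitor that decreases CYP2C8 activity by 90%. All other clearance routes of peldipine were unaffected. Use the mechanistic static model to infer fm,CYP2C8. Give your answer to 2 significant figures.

Let fm be the CYP2C8 fraction. New clearance relative to baseline = fm × 0.1 + (1 − fm).
Steady-state concentration ratio = 1 / (new CL fraction), so new CL fraction = 1 / 1.40 = 0.7143.
fm × 0.1 + 1 − fm = 0.7143  ⇒  fm × (0.1 − 1) = −0.2857  ⇒  fm = 0.32.

0.32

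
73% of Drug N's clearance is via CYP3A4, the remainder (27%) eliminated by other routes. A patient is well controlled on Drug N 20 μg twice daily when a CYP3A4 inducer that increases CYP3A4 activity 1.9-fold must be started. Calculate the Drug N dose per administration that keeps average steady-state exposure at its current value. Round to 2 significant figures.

33 μg

The CYP3A4 pathway (73% of clearance) increases to 1.9× activity: 0.73 × 1.9 = 1.387.
The remaining 27% of clearance is unaffected.
New clearance relative to baseline: 1.387 + 0.27 = 1.657.
Exposure is unchanged when dose changes in proportion to clearance. New dose = 20 μg × 1.657 = 33 μg.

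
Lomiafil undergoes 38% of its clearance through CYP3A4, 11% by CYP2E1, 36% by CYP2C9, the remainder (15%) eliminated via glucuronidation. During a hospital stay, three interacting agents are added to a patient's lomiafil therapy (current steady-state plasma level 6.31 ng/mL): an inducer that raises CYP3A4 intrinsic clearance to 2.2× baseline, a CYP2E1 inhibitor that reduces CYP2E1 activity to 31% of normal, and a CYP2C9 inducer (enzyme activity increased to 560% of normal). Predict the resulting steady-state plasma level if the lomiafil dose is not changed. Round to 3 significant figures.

The CYP3A4 pathway (38% of clearance) rises to 2.2× activity: 0.38 × 2.2 = 0.836.
The CYP2E1 pathway (11% of clearance) drops to 0.31× activity: 0.11 × 0.31 = 0.0341.
The CYP2C9 pathway (36% of clearance) increases to 5.6× activity: 0.36 × 5.6 = 2.016.
The remaining 15% of clearance is unaffected.
CL_new/CL_old = 0.836 + 0.0341 + 2.016 + 0.15 = 3.0361.
Steady-state plasma level ∝ 1/CL: new value = 6.31 / 3.0361 = 2.08 ng/mL.

2.08 ng/mL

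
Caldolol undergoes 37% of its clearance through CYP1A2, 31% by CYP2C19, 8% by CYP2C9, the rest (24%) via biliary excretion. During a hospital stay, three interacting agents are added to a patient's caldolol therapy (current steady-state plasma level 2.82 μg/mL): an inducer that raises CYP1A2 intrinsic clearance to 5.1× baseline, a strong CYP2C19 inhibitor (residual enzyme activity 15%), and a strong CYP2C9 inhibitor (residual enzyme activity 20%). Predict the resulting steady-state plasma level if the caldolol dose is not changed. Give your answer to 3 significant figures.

The CYP1A2 pathway (37% of clearance) is boosted to 5.1× activity: 0.37 × 5.1 = 1.887.
The CYP2C19 pathway (31% of clearance) is reduced to 0.15× activity: 0.31 × 0.15 = 0.0465.
The CYP2C9 pathway (8% of clearance) drops to 0.2× activity: 0.08 × 0.2 = 0.016.
Non-CYP routes (24%) are unchanged.
Relative clearance = 1.887 + 0.0465 + 0.016 + 0.24 = 2.1895.
Steady-state plasma level ∝ 1/CL: new value = 2.82 / 2.1895 = 1.29 μg/mL.

1.29 μg/mL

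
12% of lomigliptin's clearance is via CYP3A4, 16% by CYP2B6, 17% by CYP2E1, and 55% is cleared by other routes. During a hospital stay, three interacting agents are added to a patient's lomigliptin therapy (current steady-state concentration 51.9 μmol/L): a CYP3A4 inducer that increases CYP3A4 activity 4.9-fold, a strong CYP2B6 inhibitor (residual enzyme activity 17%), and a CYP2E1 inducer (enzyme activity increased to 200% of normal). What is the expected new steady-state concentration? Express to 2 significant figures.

34 μmol/L

CYP3A4: 0.12 × 4.9 = 0.588
CYP2B6: 0.16 × 0.17 = 0.0272
CYP2E1: 0.17 × 2 = 0.34
Other: 0.55 (unchanged)
Relative clearance = 0.588 + 0.0272 + 0.34 + 0.55 = 1.5052.
New steady-state concentration = 51.9 / 1.5052 = 34 μmol/L (concentration scales inversely with clearance).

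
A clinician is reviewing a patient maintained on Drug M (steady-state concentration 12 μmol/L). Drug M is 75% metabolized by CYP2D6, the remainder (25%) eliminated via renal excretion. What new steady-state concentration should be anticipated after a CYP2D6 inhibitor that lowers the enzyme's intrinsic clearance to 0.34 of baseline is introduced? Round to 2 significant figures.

24 μmol/L

The CYP2D6 pathway (75% of clearance) falls to 0.34× activity: 0.75 × 0.34 = 0.255.
Non-CYP routes (25%) are unchanged.
New clearance relative to baseline: 0.255 + 0.25 = 0.505.
Steady-state concentration ∝ 1/CL, so new value = 12 / 0.505 = 24 μmol/L.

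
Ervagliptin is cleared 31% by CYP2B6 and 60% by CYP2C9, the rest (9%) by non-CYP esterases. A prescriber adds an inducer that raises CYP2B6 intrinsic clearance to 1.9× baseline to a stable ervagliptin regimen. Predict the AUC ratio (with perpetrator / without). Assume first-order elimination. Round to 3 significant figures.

The CYP2B6 pathway (31% of clearance) increases to 1.9× activity: 0.31 × 1.9 = 0.589.
CYP2C9 (60%) and the residual 9% are unaffected.
New clearance relative to baseline: 0.589 + 0.6 + 0.09 = 1.279.
Since AUC ∝ 1/CL, the ratio is 1 / 1.279 = 0.782.

0.782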